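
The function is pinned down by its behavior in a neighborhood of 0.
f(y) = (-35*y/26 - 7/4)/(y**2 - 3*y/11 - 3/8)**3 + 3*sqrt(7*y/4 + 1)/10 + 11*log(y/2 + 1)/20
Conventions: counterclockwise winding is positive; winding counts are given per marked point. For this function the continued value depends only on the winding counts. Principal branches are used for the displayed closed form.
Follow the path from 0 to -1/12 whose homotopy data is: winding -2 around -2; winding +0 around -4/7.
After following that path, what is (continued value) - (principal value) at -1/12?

The rational part is single-valued and drops out of the difference; each branch term changes only by its own monodromy.
(3/10)*sqrt(1 - y/(-4/7)): winding +0 is even, the square root returns to the same sheet, contribution 0.
(11/20)*log(1 - y/(-2)): each positive loop around -2 adds 2*pi*i to the log, so winding -2 contributes (11/20)*(-2)*2*pi*i = -(11/5)*pi*i.
Summing the contributions at y = -1/12 gives -(11/5)*pi*i.

Continued minus principal equals -(11/5)*pi*i.


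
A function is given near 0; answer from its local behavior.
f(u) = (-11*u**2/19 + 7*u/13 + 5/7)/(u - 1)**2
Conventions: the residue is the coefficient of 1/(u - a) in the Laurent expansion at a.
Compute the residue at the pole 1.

At the order-2 pole 1 set g(u) = (u - (1))^2*f(u) = -11*u**2/19 + 7*u/13 + 5/7.
Order-2 pole: residue = g'(a); g'(1) = -153/247, so the residue is -153/247.

The residue is -153/247.


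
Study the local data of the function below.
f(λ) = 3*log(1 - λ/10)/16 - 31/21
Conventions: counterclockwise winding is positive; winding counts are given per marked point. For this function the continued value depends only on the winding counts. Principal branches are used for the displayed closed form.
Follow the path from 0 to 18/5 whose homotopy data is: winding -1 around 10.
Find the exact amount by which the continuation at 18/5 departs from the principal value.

Continued minus principal equals -(3/8)*pi*i.

The rational part is single-valued and drops out of the difference; each branch term changes only by its own monodromy.
(3/16)*log(1 - λ/(10)): each positive loop around 10 adds 2*pi*i to the log, so winding -1 contributes (3/16)*(-1)*2*pi*i = -(3/8)*pi*i.
Summing the contributions at λ = 18/5 gives -(3/8)*pi*i.


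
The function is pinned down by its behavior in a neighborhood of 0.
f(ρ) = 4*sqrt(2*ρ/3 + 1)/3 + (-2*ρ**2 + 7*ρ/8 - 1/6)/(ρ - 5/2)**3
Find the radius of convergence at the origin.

The radius of convergence is 3/2.

Denominator factor (ρ - 5/2)^3: pole of order 3 at 5/2, modulus 5/2.
Branch term (4/3)*sqrt(1 - ρ/(-3/2)): its argument vanishes at ρ = -3/2, a square-root branch point, modulus 3/2.
The radius of convergence is the smallest modulus among the singular points: 3/2.


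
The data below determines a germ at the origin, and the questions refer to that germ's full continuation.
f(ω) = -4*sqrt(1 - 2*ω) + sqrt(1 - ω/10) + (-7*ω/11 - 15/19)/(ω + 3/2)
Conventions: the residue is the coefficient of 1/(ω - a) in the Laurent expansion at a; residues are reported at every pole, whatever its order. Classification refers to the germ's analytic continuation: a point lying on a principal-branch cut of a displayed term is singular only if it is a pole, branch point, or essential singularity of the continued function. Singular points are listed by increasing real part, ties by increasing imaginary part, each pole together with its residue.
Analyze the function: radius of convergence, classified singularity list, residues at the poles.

Denominator factor (ω + 3/2): pole of order 1 at -3/2, modulus 3/2.
Branch term (-4)*sqrt(1 - ω/(1/2)): its argument vanishes at ω = 1/2, a square-root branch point, modulus 1/2.
Branch term (1)*sqrt(1 - ω/(10)): its argument vanishes at ω = 10, a square-root branch point, modulus 10.
The radius of convergence is the smallest modulus among the singular points: 1/2.
The branch terms are analytic at -3/2 and contribute nothing to the residue; only the rational part matters.
At the order-1 pole -3/2 set g(ω) = (ω - (-3/2))*(rational part) = -7*ω/11 - 15/19.
Simple pole: residue = g(a) at a = -3/2, which is 69/418.
List the singular points by increasing real part (a conjugate pair: the negative imaginary part first).

Radius of convergence at 0: 1/2.
At -3/2: a pole of order 1; residue 69/418.
At 1/2: an algebraic (square-root) branch point.
At 10: an algebraic (square-root) branch point.


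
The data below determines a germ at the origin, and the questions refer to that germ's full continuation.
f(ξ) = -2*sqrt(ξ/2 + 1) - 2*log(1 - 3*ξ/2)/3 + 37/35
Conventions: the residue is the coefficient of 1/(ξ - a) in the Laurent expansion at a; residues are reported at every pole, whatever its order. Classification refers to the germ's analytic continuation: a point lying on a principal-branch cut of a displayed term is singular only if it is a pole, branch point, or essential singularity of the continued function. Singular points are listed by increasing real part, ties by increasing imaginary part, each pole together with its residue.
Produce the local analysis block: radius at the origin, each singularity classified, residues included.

Branch term (-2)*sqrt(1 - ξ/(-2)): its argument vanishes at ξ = -2, a square-root branch point, modulus 2.
Branch term (-2/3)*log(1 - ξ/(2/3)): its argument vanishes at ξ = 2/3, a logarithmic branch point, modulus 2/3.
The radius of convergence is the smallest modulus among the singular points: 2/3.
List the singular points by increasing real part (a conjugate pair: the negative imaginary part first).

Radius of convergence at 0: 2/3.
At -2: an algebraic (square-root) branch point.
At 2/3: a logarithmic branch point.


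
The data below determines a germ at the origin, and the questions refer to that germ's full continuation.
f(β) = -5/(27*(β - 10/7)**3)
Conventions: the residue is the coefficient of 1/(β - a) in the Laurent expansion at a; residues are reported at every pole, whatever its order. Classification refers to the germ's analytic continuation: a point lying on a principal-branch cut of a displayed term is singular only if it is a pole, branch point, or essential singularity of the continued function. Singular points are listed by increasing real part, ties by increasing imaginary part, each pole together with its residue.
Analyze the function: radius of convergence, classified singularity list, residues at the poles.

Denominator factor (β - 10/7)^3: pole of order 3 at 10/7, modulus 10/7.
The radius of convergence is the smallest modulus among the singular points: 10/7.
At the order-3 pole 10/7 set g(β) = (β - (10/7))^3*f(β) = -5/27.
Order-3 pole: residue = g''(a)/2; g''(10/7) = 0, so the residue is 0.

Radius of convergence at 0: 10/7.
At 10/7: a pole of order 3; residue 0.


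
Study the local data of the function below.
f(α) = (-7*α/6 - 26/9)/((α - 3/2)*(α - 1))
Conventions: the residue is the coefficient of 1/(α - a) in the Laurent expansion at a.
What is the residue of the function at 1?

The residue is 73/9.

At the order-1 pole 1 set g(α) = (α - (1))*f(α) = (-7*α/6 - 26/9)/(α - 3/2).
Simple pole: residue = g(a) at a = 1, which is 73/9.


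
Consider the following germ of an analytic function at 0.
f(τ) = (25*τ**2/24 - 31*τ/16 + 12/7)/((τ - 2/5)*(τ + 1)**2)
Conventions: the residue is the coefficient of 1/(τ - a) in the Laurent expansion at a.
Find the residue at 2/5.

The residue is 4645/8232.

At the order-1 pole 2/5 set g(τ) = (τ - (2/5))*f(τ) = (25*τ**2/24 - 31*τ/16 + 12/7)/(τ + 1)**2.
Simple pole: residue = g(a) at a = 2/5, which is 4645/8232.


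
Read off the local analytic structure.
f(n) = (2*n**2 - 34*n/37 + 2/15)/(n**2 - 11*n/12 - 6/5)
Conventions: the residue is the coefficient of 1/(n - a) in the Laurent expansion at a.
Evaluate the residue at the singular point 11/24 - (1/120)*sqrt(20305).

The factor n**2 - 11*n/12 - 6/5 splits as (n - a)(n - a') with a = 11/24 - (1/120)*sqrt(20305), a' = 11/24 + (1/120)*sqrt(20305). At the order-1 pole a set g(n) = (n - a)*f(n) = [2*n**2 - 34*n/37 + 2/15] / (n - a').
Simple pole: residue = g(a) at a = 11/24 - (1/120)*sqrt(20305), which is 203/444 - (78653/9015420)*sqrt(20305).

The residue is 203/444 - (78653/9015420)*sqrt(20305).


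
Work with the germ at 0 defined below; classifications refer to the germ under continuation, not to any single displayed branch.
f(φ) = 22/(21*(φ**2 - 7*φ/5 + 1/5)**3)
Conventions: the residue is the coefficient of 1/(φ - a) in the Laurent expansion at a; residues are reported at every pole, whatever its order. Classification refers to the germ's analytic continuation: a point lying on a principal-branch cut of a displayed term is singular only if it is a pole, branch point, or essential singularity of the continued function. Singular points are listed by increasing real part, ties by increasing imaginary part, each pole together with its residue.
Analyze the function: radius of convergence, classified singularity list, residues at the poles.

Radius of convergence at 0: 7/10 - (1/10)*sqrt(29).
At 7/10 - (1/10)*sqrt(29): a pole of order 3; residue -(137500/170723)*sqrt(29).
At 7/10 + (1/10)*sqrt(29): a pole of order 3; residue (137500/170723)*sqrt(29).


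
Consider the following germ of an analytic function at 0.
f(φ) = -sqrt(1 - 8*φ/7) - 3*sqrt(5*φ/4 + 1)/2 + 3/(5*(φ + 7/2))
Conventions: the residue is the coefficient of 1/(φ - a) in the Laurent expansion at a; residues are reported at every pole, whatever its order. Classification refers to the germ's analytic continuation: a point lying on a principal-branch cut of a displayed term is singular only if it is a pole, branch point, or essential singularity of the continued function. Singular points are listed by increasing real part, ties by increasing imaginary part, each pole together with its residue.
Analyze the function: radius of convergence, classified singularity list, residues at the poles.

Radius of convergence at 0: 4/5.
At -7/2: a pole of order 1; residue 3/5.
At -4/5: an algebraic (square-root) branch point.
At 7/8: an algebraic (square-root) branch point.

Denominator factor (φ + 7/2): pole of order 1 at -7/2, modulus 7/2.
Branch term (-3/2)*sqrt(1 - φ/(-4/5)): its argument vanishes at φ = -4/5, a square-root branch point, modulus 4/5.
Branch term (-1)*sqrt(1 - φ/(7/8)): its argument vanishes at φ = 7/8, a square-root branch point, modulus 7/8.
The radius of convergence is the smallest modulus among the singular points: 4/5.
The branch terms are analytic at -7/2 and contribute nothing to the residue; only the rational part matters.
At the order-1 pole -7/2 set g(φ) = (φ - (-7/2))*(rational part) = 3/5.
Simple pole: residue = g(a) at a = -7/2, which is 3/5.
List the singular points by increasing real part (a conjugate pair: the negative imaginary part first).


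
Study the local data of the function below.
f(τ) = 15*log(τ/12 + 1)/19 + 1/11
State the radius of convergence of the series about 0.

The radius of convergence is 12.

Branch term (15/19)*log(1 - τ/(-12)): its argument vanishes at τ = -12, a logarithmic branch point, modulus 12.
The radius of convergence is the smallest modulus among the singular points: 12.


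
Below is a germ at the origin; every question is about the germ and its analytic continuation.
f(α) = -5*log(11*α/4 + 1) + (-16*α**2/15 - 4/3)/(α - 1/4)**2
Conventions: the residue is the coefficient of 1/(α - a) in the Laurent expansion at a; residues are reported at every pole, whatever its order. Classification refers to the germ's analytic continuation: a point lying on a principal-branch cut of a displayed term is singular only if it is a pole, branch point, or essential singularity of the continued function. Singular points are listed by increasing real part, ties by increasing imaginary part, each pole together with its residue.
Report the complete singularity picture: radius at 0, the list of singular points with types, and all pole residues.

Radius of convergence at 0: 1/4.
At -4/11: a logarithmic branch point.
At 1/4: a pole of order 2; residue -8/15.

Denominator factor (α - 1/4)^2: pole of order 2 at 1/4, modulus 1/4.
Branch term (-5)*log(1 - α/(-4/11)): its argument vanishes at α = -4/11, a logarithmic branch point, modulus 4/11.
The radius of convergence is the smallest modulus among the singular points: 1/4.
The branch term is analytic at 1/4 and contributes nothing to the residue; only the rational part matters.
At the order-2 pole 1/4 set g(α) = (α - (1/4))^2*(rational part) = -16*α**2/15 - 4/3.
Order-2 pole: residue = g'(a); g'(1/4) = -8/15, so the residue is -8/15.
List the singular points by increasing real part (a conjugate pair: the negative imaginary part first).


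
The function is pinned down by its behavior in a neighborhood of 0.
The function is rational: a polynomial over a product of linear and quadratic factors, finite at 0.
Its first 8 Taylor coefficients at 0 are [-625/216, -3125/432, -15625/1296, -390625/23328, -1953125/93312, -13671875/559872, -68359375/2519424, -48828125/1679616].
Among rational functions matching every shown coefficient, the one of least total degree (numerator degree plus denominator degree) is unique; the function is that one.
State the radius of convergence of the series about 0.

The radius of convergence is 6/5.

No rational of total degree below 3 reproduces all 8 coefficients; solving the [0/3] Pade equations on them gives f(φ) = 5/(φ - 6/5)**3, whose expansion matches every shown term.
Denominator factor (φ - 6/5)^3: pole of order 3 at 6/5, modulus 6/5.
The radius of convergence is the smallest modulus among the singular points: 6/5.


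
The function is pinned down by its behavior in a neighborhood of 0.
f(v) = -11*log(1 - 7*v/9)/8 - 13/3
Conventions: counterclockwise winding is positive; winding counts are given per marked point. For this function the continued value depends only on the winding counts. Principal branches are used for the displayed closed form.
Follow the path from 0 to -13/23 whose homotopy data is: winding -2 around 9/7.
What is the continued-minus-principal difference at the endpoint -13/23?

Continued minus principal equals (11/2)*pi*i.

The rational part is single-valued and drops out of the difference; each branch term changes only by its own monodromy.
(-11/8)*log(1 - v/(9/7)): each positive loop around 9/7 adds 2*pi*i to the log, so winding -2 contributes (-11/8)*(-2)*2*pi*i = (11/2)*pi*i.
Summing the contributions at v = -13/23 gives (11/2)*pi*i.


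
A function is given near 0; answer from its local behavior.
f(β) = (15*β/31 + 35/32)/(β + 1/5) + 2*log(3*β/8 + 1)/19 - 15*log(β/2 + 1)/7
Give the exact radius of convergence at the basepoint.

Denominator factor (β + 1/5): pole of order 1 at -1/5, modulus 1/5.
Branch term (-15/7)*log(1 - β/(-2)): its argument vanishes at β = -2, a logarithmic branch point, modulus 2.
Branch term (2/19)*log(1 - β/(-8/3)): its argument vanishes at β = -8/3, a logarithmic branch point, modulus 8/3.
The radius of convergence is the smallest modulus among the singular points: 1/5.

The radius of convergence is 1/5.


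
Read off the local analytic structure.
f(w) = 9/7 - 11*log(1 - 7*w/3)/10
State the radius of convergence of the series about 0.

The radius of convergence is 3/7.

Branch term (-11/10)*log(1 - w/(3/7)): its argument vanishes at w = 3/7, a logarithmic branch point, modulus 3/7.
The radius of convergence is the smallest modulus among the singular points: 3/7.


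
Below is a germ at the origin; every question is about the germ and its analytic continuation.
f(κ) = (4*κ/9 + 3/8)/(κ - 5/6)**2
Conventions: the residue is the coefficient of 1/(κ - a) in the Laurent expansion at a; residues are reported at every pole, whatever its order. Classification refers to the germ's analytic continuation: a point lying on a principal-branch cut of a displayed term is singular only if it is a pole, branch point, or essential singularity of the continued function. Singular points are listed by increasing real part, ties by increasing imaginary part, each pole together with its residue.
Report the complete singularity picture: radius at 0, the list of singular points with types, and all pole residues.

Radius of convergence at 0: 5/6.
At 5/6: a pole of order 2; residue 4/9.

Denominator factor (κ - 5/6)^2: pole of order 2 at 5/6, modulus 5/6.
The radius of convergence is the smallest modulus among the singular points: 5/6.
At the order-2 pole 5/6 set g(κ) = (κ - (5/6))^2*f(κ) = 4*κ/9 + 3/8.
Order-2 pole: residue = g'(a); g'(5/6) = 4/9, so the residue is 4/9.


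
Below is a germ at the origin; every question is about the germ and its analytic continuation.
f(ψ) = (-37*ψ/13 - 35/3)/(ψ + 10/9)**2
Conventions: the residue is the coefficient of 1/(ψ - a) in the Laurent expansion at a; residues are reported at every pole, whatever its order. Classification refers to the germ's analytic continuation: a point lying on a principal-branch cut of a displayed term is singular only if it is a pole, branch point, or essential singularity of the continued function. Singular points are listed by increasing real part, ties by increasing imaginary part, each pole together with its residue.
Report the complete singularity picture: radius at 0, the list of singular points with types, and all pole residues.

Radius of convergence at 0: 10/9.
At -10/9: a pole of order 2; residue -37/13.

Denominator factor (ψ + 10/9)^2: pole of order 2 at -10/9, modulus 10/9.
The radius of convergence is the smallest modulus among the singular points: 10/9.
At the order-2 pole -10/9 set g(ψ) = (ψ - (-10/9))^2*f(ψ) = -37*ψ/13 - 35/3.
Order-2 pole: residue = g'(a); g'(-10/9) = -37/13, so the residue is -37/13.


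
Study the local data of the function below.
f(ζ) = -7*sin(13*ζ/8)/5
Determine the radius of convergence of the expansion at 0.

The factor -sin(13*ζ/8) is entire and contributes no finite singular point.
The polynomial part has no poles.
No finite singular points: the Taylor series at 0 converges everywhere.

The radius of convergence is infinite.


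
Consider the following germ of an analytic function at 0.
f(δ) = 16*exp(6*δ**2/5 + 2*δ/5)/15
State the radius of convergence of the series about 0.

The radius of convergence is infinite.

The factor exp(6*δ**2/5 + 2*δ/5) is entire and contributes no finite singular point.
The polynomial part has no poles.
No finite singular points: the Taylor series at 0 converges everywhere.


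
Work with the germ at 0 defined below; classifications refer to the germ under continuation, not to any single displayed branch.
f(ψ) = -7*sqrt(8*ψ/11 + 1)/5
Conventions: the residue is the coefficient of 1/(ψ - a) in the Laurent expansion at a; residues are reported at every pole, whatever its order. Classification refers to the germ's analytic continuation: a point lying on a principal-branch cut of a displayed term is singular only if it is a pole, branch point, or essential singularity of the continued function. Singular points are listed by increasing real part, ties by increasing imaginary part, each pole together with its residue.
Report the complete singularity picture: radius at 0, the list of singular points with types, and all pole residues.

Branch term (-7/5)*sqrt(1 - ψ/(-11/8)): its argument vanishes at ψ = -11/8, a square-root branch point, modulus 11/8.
The radius of convergence is the smallest modulus among the singular points: 11/8.

Radius of convergence at 0: 11/8.
At -11/8: an algebraic (square-root) branch point.


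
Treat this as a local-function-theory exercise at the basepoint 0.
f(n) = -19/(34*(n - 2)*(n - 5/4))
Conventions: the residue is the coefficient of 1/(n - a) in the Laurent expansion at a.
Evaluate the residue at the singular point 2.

The residue is -38/51.

At the order-1 pole 2 set g(n) = (n - (2))*f(n) = -19/(34*(n - 5/4)).
Simple pole: residue = g(a) at a = 2, which is -38/51.


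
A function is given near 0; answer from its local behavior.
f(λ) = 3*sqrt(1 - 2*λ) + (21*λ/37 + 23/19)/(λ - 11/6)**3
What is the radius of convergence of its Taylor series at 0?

The radius of convergence is 1/2.

Denominator factor (λ - 11/6)^3: pole of order 3 at 11/6, modulus 11/6.
Branch term (3)*sqrt(1 - λ/(1/2)): its argument vanishes at λ = 1/2, a square-root branch point, modulus 1/2.
The radius of convergence is the smallest modulus among the singular points: 1/2.


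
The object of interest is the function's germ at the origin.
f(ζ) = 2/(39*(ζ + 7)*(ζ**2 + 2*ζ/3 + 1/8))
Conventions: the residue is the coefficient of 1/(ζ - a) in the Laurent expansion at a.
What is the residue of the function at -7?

At the order-1 pole -7 set g(ζ) = (ζ - (-7))*f(ζ) = 2/(39*(ζ**2 + 2*ζ/3 + 1/8)).
Simple pole: residue = g(a) at a = -7, which is 16/13871.

The residue is 16/13871.


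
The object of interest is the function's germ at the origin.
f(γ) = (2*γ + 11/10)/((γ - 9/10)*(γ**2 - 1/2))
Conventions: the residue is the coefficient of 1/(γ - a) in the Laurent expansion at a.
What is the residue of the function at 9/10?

The residue is 290/31.

At the order-1 pole 9/10 set g(γ) = (γ - (9/10))*f(γ) = (2*γ + 11/10)/(γ**2 - 1/2).
Simple pole: residue = g(a) at a = 9/10, which is 290/31.


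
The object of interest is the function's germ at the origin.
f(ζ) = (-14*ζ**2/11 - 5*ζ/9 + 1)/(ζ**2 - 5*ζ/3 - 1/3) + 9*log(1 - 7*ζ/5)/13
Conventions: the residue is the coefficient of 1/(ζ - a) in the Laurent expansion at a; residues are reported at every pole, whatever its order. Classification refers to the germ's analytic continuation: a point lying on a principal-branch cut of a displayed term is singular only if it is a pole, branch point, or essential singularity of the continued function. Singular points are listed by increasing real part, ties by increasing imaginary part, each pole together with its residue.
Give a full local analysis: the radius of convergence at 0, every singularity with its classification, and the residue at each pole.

Radius of convergence at 0: -5/6 + (1/6)*sqrt(37).
At 5/6 - (1/6)*sqrt(37): a pole of order 1; residue -265/198 + (983/7326)*sqrt(37).
At 5/7: a logarithmic branch point.
At 5/6 + (1/6)*sqrt(37): a pole of order 1; residue -265/198 - (983/7326)*sqrt(37).

Denominator factor (ζ**2 - 5*ζ/3 - 1/3): discriminant 37/9, real irrational roots 5/6 + (1/6)*sqrt(37) and 5/6 - (1/6)*sqrt(37); poles of order 1, moduli 5/6 + (1/6)*sqrt(37) and -5/6 + (1/6)*sqrt(37).
Branch term (9/13)*log(1 - ζ/(5/7)): its argument vanishes at ζ = 5/7, a logarithmic branch point, modulus 5/7.
The radius of convergence is the smallest modulus among the singular points: -5/6 + (1/6)*sqrt(37).
The branch term is analytic at 5/6 - (1/6)*sqrt(37) and contributes nothing to the residue; only the rational part matters.
The factor ζ**2 - 5*ζ/3 - 1/3 splits as (ζ - a)(ζ - a') with a = 5/6 - (1/6)*sqrt(37), a' = 5/6 + (1/6)*sqrt(37). At the order-1 pole a set g(ζ) = (ζ - a)*(rational part) = [-14*ζ**2/11 - 5*ζ/9 + 1] / (ζ - a').
Simple pole: residue = g(a) at a = 5/6 - (1/6)*sqrt(37), which is -265/198 + (983/7326)*sqrt(37).
The branch term is analytic at 5/6 + (1/6)*sqrt(37) and contributes nothing to the residue; only the rational part matters.
The factor ζ**2 - 5*ζ/3 - 1/3 splits as (ζ - a)(ζ - a') with a = 5/6 + (1/6)*sqrt(37), a' = 5/6 - (1/6)*sqrt(37). At the order-1 pole a set g(ζ) = (ζ - a)*(rational part) = [-14*ζ**2/11 - 5*ζ/9 + 1] / (ζ - a').
Simple pole: residue = g(a) at a = 5/6 + (1/6)*sqrt(37), which is -265/198 - (983/7326)*sqrt(37).
List the singular points by increasing real part (a conjugate pair: the negative imaginary part first).


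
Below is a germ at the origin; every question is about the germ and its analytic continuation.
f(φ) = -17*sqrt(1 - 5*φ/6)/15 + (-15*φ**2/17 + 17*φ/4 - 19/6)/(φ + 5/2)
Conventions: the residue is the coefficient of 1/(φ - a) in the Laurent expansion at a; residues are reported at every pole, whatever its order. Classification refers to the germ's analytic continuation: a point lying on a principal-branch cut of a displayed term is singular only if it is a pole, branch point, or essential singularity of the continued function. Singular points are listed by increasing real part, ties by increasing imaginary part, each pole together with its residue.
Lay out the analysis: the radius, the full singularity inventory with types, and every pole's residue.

Radius of convergence at 0: 6/5.
At -5/2: a pole of order 1; residue -7877/408.
At 6/5: an algebraic (square-root) branch point.

Denominator factor (φ + 5/2): pole of order 1 at -5/2, modulus 5/2.
Branch term (-17/15)*sqrt(1 - φ/(6/5)): its argument vanishes at φ = 6/5, a square-root branch point, modulus 6/5.
The radius of convergence is the smallest modulus among the singular points: 6/5.
The branch term is analytic at -5/2 and contributes nothing to the residue; only the rational part matters.
At the order-1 pole -5/2 set g(φ) = (φ - (-5/2))*(rational part) = -15*φ**2/17 + 17*φ/4 - 19/6.
Simple pole: residue = g(a) at a = -5/2, which is -7877/408.
List the singular points by increasing real part (a conjugate pair: the negative imaginary part first).


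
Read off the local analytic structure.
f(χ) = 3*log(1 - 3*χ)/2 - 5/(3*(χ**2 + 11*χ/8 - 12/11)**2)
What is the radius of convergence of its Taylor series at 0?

The radius of convergence is 1/3.

Denominator factor (χ**2 + 11*χ/8 - 12/11)^2: discriminant 4403/704, real irrational roots -11/16 + (1/176)*sqrt(48433) and -11/16 - (1/176)*sqrt(48433); poles of order 2, moduli -11/16 + (1/176)*sqrt(48433) and 11/16 + (1/176)*sqrt(48433).
Branch term (3/2)*log(1 - χ/(1/3)): its argument vanishes at χ = 1/3, a logarithmic branch point, modulus 1/3.
The radius of convergence is the smallest modulus among the singular points: 1/3.


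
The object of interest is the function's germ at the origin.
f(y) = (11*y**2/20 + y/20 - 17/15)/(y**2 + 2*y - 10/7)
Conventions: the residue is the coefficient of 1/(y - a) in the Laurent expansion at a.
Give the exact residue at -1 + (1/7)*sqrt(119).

The factor y**2 + 2*y - 10/7 splits as (y - a)(y - a') with a = -1 + (1/7)*sqrt(119), a' = -1 - (1/7)*sqrt(119). At the order-1 pole a set g(y) = (y - a)*f(y) = [11*y**2/20 + y/20 - 17/15] / (y - a').
Simple pole: residue = g(a) at a = -1 + (1/7)*sqrt(119), which is -21/40 + (59/2856)*sqrt(119).

The residue is -21/40 + (59/2856)*sqrt(119).


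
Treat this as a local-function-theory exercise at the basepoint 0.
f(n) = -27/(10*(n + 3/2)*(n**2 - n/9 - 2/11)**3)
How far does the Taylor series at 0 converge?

Denominator factor (n**2 - n/9 - 2/11)^3: discriminant 659/891, real irrational roots 1/18 + (1/198)*sqrt(7249) and 1/18 - (1/198)*sqrt(7249); poles of order 3, moduli 1/18 + (1/198)*sqrt(7249) and -1/18 + (1/198)*sqrt(7249).
Denominator factor (n + 3/2): pole of order 1 at -3/2, modulus 3/2.
The radius of convergence is the smallest modulus among the singular points: -1/18 + (1/198)*sqrt(7249).

The radius of convergence is -1/18 + (1/198)*sqrt(7249).


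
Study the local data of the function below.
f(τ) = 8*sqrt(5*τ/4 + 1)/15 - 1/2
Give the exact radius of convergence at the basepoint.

Branch term (8/15)*sqrt(1 - τ/(-4/5)): its argument vanishes at τ = -4/5, a square-root branch point, modulus 4/5.
The radius of convergence is the smallest modulus among the singular points: 4/5.

The radius of convergence is 4/5.


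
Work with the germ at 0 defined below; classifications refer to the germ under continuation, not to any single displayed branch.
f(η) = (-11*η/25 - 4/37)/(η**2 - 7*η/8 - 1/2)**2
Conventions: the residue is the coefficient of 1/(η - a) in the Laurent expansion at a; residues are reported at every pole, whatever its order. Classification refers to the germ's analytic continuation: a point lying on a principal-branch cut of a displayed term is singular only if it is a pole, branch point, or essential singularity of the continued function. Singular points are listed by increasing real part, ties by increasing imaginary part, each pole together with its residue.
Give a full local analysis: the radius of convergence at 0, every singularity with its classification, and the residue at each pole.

Denominator factor (η**2 - 7*η/8 - 1/2)^2: discriminant 177/64, real irrational roots 7/16 + (1/16)*sqrt(177) and 7/16 - (1/16)*sqrt(177); poles of order 2, moduli 7/16 + (1/16)*sqrt(177) and -7/16 + (1/16)*sqrt(177).
The radius of convergence is the smallest modulus among the singular points: -7/16 + (1/16)*sqrt(177).
The factor η**2 - 7*η/8 - 1/2 splits as (η - a)(η - a') with a = 7/16 - (1/16)*sqrt(177), a' = 7/16 + (1/16)*sqrt(177). At the order-2 pole a set g(η) = (η - a)^2*f(η) = [-11*η/25 - 4/37] / (η - a')^2.
Order-2 pole: residue = g'(a); g'(7/16 - (1/16)*sqrt(177)) = -(94912/9659775)*sqrt(177), so the residue is -(94912/9659775)*sqrt(177).
The factor η**2 - 7*η/8 - 1/2 splits as (η - a)(η - a') with a = 7/16 + (1/16)*sqrt(177), a' = 7/16 - (1/16)*sqrt(177). At the order-2 pole a set g(η) = (η - a)^2*f(η) = [-11*η/25 - 4/37] / (η - a')^2.
Order-2 pole: residue = g'(a); g'(7/16 + (1/16)*sqrt(177)) = (94912/9659775)*sqrt(177), so the residue is (94912/9659775)*sqrt(177).
List the singular points by increasing real part (a conjugate pair: the negative imaginary part first).

Radius of convergence at 0: -7/16 + (1/16)*sqrt(177).
At 7/16 - (1/16)*sqrt(177): a pole of order 2; residue -(94912/9659775)*sqrt(177).
At 7/16 + (1/16)*sqrt(177): a pole of order 2; residue (94912/9659775)*sqrt(177).


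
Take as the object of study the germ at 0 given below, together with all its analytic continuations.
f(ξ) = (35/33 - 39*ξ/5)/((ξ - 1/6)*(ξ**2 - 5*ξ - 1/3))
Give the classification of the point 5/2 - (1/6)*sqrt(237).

The denominator factor ξ**2 - 5*ξ - 1/3 vanishes at 5/2 - (1/6)*sqrt(237) and appears to the power 1; the numerator there equals -1217/66 + (13/10)*sqrt(237), nonzero, and no other factor vanishes.
Hence a pole whose order is the multiplicity, 1.

The point is a pole of order 1.


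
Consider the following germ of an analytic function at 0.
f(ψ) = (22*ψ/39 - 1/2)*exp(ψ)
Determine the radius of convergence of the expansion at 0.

The radius of convergence is infinite.

The factor exp(ψ) is entire and contributes no finite singular point.
The polynomial part has no poles.
No finite singular points: the Taylor series at 0 converges everywhere.


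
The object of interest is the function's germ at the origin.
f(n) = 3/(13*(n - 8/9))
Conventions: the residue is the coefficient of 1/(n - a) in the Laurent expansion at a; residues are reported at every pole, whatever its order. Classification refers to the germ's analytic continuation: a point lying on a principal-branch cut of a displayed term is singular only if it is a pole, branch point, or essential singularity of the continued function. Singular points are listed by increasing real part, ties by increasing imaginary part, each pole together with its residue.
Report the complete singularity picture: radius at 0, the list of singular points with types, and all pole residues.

Radius of convergence at 0: 8/9.
At 8/9: a pole of order 1; residue 3/13.

Denominator factor (n - 8/9): pole of order 1 at 8/9, modulus 8/9.
The radius of convergence is the smallest modulus among the singular points: 8/9.
At the order-1 pole 8/9 set g(n) = (n - (8/9))*f(n) = 3/13.
Simple pole: residue = g(a) at a = 8/9, which is 3/13.


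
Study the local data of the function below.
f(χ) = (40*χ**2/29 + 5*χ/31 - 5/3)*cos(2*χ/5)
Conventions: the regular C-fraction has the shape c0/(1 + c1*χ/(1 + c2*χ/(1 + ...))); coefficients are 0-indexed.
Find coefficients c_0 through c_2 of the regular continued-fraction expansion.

The regular C-fraction coefficients are [-5/3, 3/31, -638863/67425].

Taylor coefficients (expand at 0): a_0 = -5/3, a_1 = 5/31, a_2 = 658/435.
c0 = a_0 = -5/3. Peel one level at a time: if S = 1 + c*χ/S' with S'(0) = 1, then c is the χ-coefficient of S and S' = c*χ/(S - 1).
S_1 = c0/f = 1 + (3/31)*χ + (638863/696725)*χ^2 + ...; c1 = 3/31.
S_2 = c1*χ/(S_1 - 1) = 1 + (-638863/67425)*χ + ...; c2 = -638863/67425.


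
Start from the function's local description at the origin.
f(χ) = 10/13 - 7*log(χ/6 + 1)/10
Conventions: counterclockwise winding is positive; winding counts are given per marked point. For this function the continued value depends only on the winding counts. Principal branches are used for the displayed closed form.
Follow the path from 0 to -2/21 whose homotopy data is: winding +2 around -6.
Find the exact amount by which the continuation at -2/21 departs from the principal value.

Continued minus principal equals -(14/5)*pi*i.

The rational part is single-valued and drops out of the difference; each branch term changes only by its own monodromy.
(-7/10)*log(1 - χ/(-6)): each positive loop around -6 adds 2*pi*i to the log, so winding +2 contributes (-7/10)*(2)*2*pi*i = -(14/5)*pi*i.
Summing the contributions at χ = -2/21 gives -(14/5)*pi*i.


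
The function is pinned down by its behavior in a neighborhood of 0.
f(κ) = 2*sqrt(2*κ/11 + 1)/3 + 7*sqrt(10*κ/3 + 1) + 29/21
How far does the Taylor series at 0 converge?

The radius of convergence is 3/10.

Branch term (7)*sqrt(1 - κ/(-3/10)): its argument vanishes at κ = -3/10, a square-root branch point, modulus 3/10.
Branch term (2/3)*sqrt(1 - κ/(-11/2)): its argument vanishes at κ = -11/2, a square-root branch point, modulus 11/2.
The radius of convergence is the smallest modulus among the singular points: 3/10.


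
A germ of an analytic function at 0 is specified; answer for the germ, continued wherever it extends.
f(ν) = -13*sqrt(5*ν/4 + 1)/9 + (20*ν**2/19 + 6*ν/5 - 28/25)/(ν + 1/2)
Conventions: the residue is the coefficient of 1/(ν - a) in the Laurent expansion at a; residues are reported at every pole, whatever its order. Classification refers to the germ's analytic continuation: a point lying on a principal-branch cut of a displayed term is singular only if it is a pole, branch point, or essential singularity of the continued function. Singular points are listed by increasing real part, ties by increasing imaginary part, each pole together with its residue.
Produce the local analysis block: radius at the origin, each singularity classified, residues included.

Denominator factor (ν + 1/2): pole of order 1 at -1/2, modulus 1/2.
Branch term (-13/9)*sqrt(1 - ν/(-4/5)): its argument vanishes at ν = -4/5, a square-root branch point, modulus 4/5.
The radius of convergence is the smallest modulus among the singular points: 1/2.
The branch term is analytic at -1/2 and contributes nothing to the residue; only the rational part matters.
At the order-1 pole -1/2 set g(ν) = (ν - (-1/2))*(rational part) = 20*ν**2/19 + 6*ν/5 - 28/25.
Simple pole: residue = g(a) at a = -1/2, which is -692/475.
List the singular points by increasing real part (a conjugate pair: the negative imaginary part first).

Radius of convergence at 0: 1/2.
At -4/5: an algebraic (square-root) branch point.
At -1/2: a pole of order 1; residue -692/475.


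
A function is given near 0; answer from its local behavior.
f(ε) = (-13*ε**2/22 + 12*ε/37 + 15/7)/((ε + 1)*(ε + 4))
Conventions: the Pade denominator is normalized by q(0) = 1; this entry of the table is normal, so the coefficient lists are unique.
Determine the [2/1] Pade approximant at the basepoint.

The Pade approximant has numerator coefficients [15/28, -7935819/85769404, -171566365/1886926888]; denominator coefficients [1, 306629/331156].

Taylor coefficients needed (expand at 0): a_0 = 15/28, a_1 = -2439/4144, a_2 = 11827/26048, a_3 = -306629/729344.
Write the denominator as Q(ε) = 1 + q1*ε. Requiring Q*f - P = O(ε^4) with deg P <= 2 kills the coefficients of ε^3..ε^3 in Q*f:
  ε^3: a_3 + q1*a_2 = 0, i.e. -306629/729344 + (11827/26048)*q1 = 0.
Solving this linear system: q1 = 306629/331156.
The numerator is Q*f truncated at degree 2: P0 = a_0 = 15/28; P1 = a_1 + q1*a_0 = -7935819/85769404; P2 = a_2 + q1*a_1 = -171566365/1886926888.


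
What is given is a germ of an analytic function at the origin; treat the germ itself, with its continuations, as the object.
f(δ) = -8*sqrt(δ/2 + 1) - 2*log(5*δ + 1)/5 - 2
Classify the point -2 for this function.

The point is an algebraic (square-root) branch point.

The term (-8)*sqrt(1 - δ/(-2)) has argument 1 - -2/(-2) = 0 at -2: a square-root (algebraic, two-sheeted) branch point; the remaining terms are analytic or single-valued there.


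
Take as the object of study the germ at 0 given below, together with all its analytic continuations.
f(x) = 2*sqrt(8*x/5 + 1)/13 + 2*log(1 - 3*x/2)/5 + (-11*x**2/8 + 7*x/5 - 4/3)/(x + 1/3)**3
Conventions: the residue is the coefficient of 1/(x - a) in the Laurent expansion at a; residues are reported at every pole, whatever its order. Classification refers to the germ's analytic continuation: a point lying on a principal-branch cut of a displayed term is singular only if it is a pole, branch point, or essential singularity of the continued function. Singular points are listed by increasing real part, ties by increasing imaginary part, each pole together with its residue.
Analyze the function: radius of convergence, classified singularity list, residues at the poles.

Denominator factor (x + 1/3)^3: pole of order 3 at -1/3, modulus 1/3.
Branch term (2/13)*sqrt(1 - x/(-5/8)): its argument vanishes at x = -5/8, a square-root branch point, modulus 5/8.
Branch term (2/5)*log(1 - x/(2/3)): its argument vanishes at x = 2/3, a logarithmic branch point, modulus 2/3.
The radius of convergence is the smallest modulus among the singular points: 1/3.
The branch terms are analytic at -1/3 and contribute nothing to the residue; only the rational part matters.
At the order-3 pole -1/3 set g(x) = (x - (-1/3))^3*(rational part) = -11*x**2/8 + 7*x/5 - 4/3.
Order-3 pole: residue = g''(a)/2; g''(-1/3) = -11/4, so the residue is -11/8.
List the singular points by increasing real part (a conjugate pair: the negative imaginary part first).

Radius of convergence at 0: 1/3.
At -5/8: an algebraic (square-root) branch point.
At -1/3: a pole of order 3; residue -11/8.
At 2/3: a logarithmic branch point.


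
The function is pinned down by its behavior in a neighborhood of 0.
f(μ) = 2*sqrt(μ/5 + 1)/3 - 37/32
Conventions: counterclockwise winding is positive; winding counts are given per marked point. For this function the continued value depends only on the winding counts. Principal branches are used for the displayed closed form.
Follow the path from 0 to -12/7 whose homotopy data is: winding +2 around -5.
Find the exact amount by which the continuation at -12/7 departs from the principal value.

Continued minus principal equals 0.

The rational part is single-valued and drops out of the difference; each branch term changes only by its own monodromy.
(2/3)*sqrt(1 - μ/(-5)): winding +2 is even, the square root returns to the same sheet, contribution 0.
Summing the contributions at μ = -12/7 gives 0.


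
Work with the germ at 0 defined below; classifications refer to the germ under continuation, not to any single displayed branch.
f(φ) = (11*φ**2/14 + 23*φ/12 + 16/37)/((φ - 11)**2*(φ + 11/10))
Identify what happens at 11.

The point is a pole of order 2.

The denominator factor φ - 11 vanishes at 11 and appears to the power 2; the numerator there equals 362353/3108, nonzero, and no other factor vanishes.
Hence a pole whose order is the multiplicity, 2.


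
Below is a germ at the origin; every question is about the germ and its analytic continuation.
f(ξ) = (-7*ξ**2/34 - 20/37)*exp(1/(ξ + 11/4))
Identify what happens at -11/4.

The point is an essential singularity.

The exponent 1/(ξ - (-11/4)) has a pole at -11/4, so exp(1/(ξ - (-11/4))) takes every nonzero value near it: an essential singularity (not a pole of any order).


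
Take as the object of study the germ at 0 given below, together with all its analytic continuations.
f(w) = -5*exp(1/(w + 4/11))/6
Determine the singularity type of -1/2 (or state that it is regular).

There is no denominator, hence no pole anywhere.
The essential point of exp(1/(w - (-4/11))) is -4/11, not -1/2.
So the germ continues analytically to -1/2.

The point is a regular point.
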